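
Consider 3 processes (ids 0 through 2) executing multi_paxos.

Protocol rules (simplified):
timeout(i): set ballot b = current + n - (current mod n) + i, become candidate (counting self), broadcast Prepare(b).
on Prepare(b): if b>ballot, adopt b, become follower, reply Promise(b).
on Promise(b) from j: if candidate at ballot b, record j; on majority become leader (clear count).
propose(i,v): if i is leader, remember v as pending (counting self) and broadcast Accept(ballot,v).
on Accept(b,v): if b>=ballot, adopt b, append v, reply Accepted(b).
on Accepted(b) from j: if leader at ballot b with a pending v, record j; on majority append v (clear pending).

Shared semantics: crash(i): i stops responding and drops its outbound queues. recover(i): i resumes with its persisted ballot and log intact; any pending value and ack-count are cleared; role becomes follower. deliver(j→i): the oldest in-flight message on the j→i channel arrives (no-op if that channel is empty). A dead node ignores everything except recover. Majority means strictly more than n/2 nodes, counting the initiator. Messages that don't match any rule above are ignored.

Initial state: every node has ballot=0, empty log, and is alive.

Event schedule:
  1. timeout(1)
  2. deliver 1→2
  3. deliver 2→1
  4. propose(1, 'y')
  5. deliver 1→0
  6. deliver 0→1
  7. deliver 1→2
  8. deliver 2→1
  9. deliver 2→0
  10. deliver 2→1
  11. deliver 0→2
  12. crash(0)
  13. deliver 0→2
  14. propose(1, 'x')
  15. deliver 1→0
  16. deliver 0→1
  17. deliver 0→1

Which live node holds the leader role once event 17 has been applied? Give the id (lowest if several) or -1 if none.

1

e1 timeout(1): 1[cand,b=4,-]
e2 deliver 1→2: 2[foll,b=4,-]
e3 deliver 2→1: 1[lead,b=4,-]
e4 propose(1,'y'): ·
e5 deliver 1→0: 0[foll,b=4,-]
e6 deliver 0→1: ·
e7 deliver 1→2: 2[foll,b=4,y]
e8 deliver 2→1: 1[lead,b=4,y]
e9 deliver 2→0: ·
e10 deliver 2→1: ·
e11 deliver 0→2: ·
e12 crash(0): 0[✗foll,b=4,-]
e13 deliver 0→2: ·
e14 propose(1,'x'): ·
e15 deliver 1→0: ·
e16 deliver 0→1: ·
e17 deliver 0→1: ·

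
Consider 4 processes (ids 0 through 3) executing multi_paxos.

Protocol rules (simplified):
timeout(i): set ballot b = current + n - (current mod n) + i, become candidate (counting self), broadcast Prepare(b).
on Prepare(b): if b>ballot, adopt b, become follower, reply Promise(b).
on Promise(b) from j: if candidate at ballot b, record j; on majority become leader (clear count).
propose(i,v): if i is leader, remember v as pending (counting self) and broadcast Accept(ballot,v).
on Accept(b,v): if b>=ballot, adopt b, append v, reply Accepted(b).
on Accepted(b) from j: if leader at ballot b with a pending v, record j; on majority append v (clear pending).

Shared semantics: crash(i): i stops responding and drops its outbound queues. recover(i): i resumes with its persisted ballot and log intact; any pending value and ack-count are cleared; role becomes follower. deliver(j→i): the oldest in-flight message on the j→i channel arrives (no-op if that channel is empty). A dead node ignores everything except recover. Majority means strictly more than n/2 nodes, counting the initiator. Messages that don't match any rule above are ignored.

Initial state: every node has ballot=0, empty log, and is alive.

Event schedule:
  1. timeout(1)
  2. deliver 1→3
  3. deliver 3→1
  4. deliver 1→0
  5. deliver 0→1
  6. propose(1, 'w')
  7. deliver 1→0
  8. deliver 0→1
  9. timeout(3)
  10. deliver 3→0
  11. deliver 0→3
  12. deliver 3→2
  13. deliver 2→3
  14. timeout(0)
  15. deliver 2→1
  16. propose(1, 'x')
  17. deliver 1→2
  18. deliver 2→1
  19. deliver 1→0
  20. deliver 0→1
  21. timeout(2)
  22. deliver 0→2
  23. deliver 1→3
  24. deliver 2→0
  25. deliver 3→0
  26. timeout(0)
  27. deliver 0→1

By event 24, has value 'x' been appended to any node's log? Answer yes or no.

[1] timeout(1) → N1(cand b5 [-])
[2] deliver 1→3 → N3(foll b5 [-])
[3] deliver 3→1 → ∅
[4] deliver 1→0 → N0(foll b5 [-])
[5] deliver 0→1 → N1(lead b5 [-])
[6] propose(1,'w') → ∅
[7] deliver 1→0 → N0(foll b5 [w])
[8] deliver 0→1 → ∅
[9] timeout(3) → N3(cand b11 [-])
[10] deliver 3→0 → N0(foll b11 [w])
[11] deliver 0→3 → ∅
[12] deliver 3→2 → N2(foll b11 [-])
[13] deliver 2→3 → N3(lead b11 [-])
[14] timeout(0) → N0(cand b12 [w])
[15] deliver 2→1 → ∅
[16] propose(1,'x') → ∅
[17] deliver 1→2 → ∅
[18] deliver 2→1 → ∅
[19] deliver 1→0 → ∅
[20] deliver 0→1 → N1(foll b12 [-])
[21] timeout(2) → N2(cand b14 [-])
[22] deliver 0→2 → ∅
[23] deliver 1→3 → ∅
[24] deliver 2→0 → N0(foll b14 [w])

no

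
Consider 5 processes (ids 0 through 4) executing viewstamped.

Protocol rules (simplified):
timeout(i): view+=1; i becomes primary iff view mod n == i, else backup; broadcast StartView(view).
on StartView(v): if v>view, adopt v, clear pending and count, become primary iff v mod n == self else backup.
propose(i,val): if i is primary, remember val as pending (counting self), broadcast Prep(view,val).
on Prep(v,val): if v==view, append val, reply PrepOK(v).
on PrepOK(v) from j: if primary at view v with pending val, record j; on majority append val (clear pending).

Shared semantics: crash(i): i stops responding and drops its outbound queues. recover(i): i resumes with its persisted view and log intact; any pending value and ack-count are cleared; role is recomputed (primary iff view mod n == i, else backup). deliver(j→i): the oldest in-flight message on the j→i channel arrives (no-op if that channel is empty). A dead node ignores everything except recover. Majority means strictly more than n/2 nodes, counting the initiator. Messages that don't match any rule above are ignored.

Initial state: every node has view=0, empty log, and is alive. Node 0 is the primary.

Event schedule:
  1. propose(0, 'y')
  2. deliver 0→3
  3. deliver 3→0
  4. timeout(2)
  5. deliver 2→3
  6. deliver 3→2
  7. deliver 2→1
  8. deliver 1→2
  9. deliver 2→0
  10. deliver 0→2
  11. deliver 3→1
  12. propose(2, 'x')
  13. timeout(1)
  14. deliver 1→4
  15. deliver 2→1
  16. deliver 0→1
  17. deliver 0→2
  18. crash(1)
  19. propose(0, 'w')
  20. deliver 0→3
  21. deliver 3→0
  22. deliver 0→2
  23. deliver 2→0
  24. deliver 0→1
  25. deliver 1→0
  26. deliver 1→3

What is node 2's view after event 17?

1

e1 propose(0,'y'): ·
e2 deliver 0→3: 3[back,v=0,y]
e3 deliver 3→0: ·
e4 timeout(2): 2[back,v=1,-]
e5 deliver 2→3: 3[back,v=1,y]
e6 deliver 3→2: ·
e7 deliver 2→1: 1[prim,v=1,-]
e8 deliver 1→2: ·
e9 deliver 2→0: 0[back,v=1,-]
e10 deliver 0→2: ·
e11 deliver 3→1: ·
e12 propose(2,'x'): ·
e13 timeout(1): 1[back,v=2,-]
e14 deliver 1→4: 4[back,v=2,-]
e15 deliver 2→1: ·
e16 deliver 0→1: ·
e17 deliver 0→2: ·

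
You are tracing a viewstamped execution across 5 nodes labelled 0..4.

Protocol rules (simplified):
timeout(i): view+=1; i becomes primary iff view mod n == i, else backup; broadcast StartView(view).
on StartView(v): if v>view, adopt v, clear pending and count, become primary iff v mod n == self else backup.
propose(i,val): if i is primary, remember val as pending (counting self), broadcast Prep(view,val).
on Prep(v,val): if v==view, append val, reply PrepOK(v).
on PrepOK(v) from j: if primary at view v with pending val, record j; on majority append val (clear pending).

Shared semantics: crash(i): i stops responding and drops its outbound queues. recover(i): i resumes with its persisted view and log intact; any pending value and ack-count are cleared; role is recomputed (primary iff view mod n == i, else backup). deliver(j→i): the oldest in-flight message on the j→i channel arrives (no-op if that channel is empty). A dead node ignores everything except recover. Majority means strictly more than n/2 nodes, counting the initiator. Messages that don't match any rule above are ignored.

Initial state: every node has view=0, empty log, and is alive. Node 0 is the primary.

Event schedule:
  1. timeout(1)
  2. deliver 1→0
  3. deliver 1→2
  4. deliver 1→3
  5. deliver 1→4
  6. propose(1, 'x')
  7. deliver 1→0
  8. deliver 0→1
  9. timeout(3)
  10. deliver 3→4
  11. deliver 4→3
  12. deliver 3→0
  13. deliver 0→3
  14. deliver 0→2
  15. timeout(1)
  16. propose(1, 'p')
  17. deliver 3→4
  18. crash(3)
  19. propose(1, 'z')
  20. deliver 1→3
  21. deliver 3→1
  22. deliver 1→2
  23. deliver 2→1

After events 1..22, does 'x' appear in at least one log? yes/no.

after 1 — timeout(1): n1:prim/v1/[-]
after 2 — deliver 1→0: n0:back/v1/[-]
after 3 — deliver 1→2: n2:back/v1/[-]
after 4 — deliver 1→3: n3:back/v1/[-]
after 5 — deliver 1→4: n4:back/v1/[-]
after 6 — propose(1,'x'): ·
after 7 — deliver 1→0: n0:back/v1/[x]
after 8 — deliver 0→1: ·
after 9 — timeout(3): n3:back/v2/[-]
after 10 — deliver 3→4: n4:back/v2/[-]
after 11 — deliver 4→3: ·
after 12 — deliver 3→0: n0:back/v2/[x]
after 13 — deliver 0→3: ·
after 14 — deliver 0→2: ·
after 15 — timeout(1): n1:back/v2/[-]
after 16 — propose(1,'p'): ·
after 17 — deliver 3→4: ·
after 18 — crash(3): n3:✗back/v2/[-]
after 19 — propose(1,'z'): ·
after 20 — deliver 1→3: ·
after 21 — deliver 3→1: ·
after 22 — deliver 1→2: n2:back/v1/[x]

yes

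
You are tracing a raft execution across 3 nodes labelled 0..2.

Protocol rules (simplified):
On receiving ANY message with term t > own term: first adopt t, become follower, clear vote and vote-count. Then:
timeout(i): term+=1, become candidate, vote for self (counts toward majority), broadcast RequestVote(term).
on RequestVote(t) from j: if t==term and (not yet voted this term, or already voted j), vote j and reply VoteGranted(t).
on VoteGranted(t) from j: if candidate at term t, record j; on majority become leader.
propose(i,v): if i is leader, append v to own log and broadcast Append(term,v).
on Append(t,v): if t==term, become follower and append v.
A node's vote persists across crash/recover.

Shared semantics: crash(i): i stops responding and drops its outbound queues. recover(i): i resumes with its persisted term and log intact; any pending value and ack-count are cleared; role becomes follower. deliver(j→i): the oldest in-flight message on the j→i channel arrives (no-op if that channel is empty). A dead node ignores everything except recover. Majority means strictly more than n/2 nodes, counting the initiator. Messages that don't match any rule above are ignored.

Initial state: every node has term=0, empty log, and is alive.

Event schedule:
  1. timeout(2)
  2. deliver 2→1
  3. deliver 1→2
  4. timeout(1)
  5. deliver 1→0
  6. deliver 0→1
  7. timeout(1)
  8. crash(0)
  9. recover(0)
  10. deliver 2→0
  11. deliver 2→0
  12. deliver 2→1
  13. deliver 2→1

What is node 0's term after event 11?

2

e1 timeout(2): 2[cand,t=1,-]
e2 deliver 2→1: 1[foll,t=1,-]
e3 deliver 1→2: 2[lead,t=1,-]
e4 timeout(1): 1[cand,t=2,-]
e5 deliver 1→0: 0[foll,t=2,-]
e6 deliver 0→1: 1[lead,t=2,-]
e7 timeout(1): 1[cand,t=3,-]
e8 crash(0): 0[✗foll,t=2,-]
e9 recover(0): 0[foll,t=2,-]
e10 deliver 2→0: ·
e11 deliver 2→0: ·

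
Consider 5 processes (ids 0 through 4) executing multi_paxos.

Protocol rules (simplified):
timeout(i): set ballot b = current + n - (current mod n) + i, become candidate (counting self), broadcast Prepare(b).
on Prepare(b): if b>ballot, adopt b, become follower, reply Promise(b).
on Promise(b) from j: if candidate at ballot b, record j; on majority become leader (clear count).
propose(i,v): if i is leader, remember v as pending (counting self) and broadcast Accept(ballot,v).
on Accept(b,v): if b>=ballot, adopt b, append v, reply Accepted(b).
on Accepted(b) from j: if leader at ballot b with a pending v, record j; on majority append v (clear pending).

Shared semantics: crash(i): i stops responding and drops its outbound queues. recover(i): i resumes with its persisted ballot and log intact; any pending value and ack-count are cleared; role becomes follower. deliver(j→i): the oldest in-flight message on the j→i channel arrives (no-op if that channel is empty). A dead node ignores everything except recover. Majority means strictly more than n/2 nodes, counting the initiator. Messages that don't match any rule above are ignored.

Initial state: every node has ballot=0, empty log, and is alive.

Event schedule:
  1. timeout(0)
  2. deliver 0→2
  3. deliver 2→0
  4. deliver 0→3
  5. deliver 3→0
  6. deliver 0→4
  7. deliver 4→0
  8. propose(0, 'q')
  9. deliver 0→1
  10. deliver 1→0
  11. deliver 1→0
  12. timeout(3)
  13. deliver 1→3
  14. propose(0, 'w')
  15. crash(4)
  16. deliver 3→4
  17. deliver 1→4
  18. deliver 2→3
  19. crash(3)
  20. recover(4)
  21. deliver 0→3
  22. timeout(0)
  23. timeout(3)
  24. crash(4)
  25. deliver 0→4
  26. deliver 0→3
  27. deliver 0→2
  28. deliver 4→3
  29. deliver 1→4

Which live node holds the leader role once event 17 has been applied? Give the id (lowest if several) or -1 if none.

0

after 1 — timeout(0): n0:cand/b5/[-]
after 2 — deliver 0→2: n2:foll/b5/[-]
after 3 — deliver 2→0: ·
after 4 — deliver 0→3: n3:foll/b5/[-]
after 5 — deliver 3→0: n0:lead/b5/[-]
after 6 — deliver 0→4: n4:foll/b5/[-]
after 7 — deliver 4→0: ·
after 8 — propose(0,'q'): ·
after 9 — deliver 0→1: n1:foll/b5/[-]
after 10 — deliver 1→0: ·
after 11 — deliver 1→0: ·
after 12 — timeout(3): n3:cand/b13/[-]
after 13 — deliver 1→3: ·
after 14 — propose(0,'w'): ·
after 15 — crash(4): n4:✗foll/b5/[-]
after 16 — deliver 3→4: ·
after 17 — deliver 1→4: ·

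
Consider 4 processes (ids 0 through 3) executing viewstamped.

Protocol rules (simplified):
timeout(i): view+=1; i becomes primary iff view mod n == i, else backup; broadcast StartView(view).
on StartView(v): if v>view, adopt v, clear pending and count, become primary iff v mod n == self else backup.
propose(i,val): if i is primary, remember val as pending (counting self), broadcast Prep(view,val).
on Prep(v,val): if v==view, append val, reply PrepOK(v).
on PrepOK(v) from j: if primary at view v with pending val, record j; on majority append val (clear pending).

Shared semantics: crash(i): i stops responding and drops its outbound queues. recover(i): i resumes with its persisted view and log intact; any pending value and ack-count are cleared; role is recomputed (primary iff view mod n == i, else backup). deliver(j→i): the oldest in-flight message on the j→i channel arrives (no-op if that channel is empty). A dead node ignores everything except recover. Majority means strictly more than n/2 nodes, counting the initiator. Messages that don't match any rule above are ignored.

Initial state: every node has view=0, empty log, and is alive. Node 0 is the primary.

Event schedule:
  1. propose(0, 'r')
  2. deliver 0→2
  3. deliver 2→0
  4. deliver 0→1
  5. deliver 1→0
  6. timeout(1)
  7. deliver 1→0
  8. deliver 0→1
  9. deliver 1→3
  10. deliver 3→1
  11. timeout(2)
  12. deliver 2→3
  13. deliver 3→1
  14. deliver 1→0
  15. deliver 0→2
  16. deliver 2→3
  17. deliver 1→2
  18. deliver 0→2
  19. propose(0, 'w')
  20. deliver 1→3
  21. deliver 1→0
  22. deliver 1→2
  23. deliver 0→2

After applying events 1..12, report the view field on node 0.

step 1 propose(0,'r'): —
step 2 deliver 0→2: 2={back,v=0,log=r}
step 3 deliver 2→0: —
step 4 deliver 0→1: 1={back,v=0,log=r}
step 5 deliver 1→0: 0={prim,v=0,log=r}
step 6 timeout(1): 1={prim,v=1,log=r}
step 7 deliver 1→0: 0={back,v=1,log=r}
step 8 deliver 0→1: —
step 9 deliver 1→3: 3={back,v=1,log=-}
step 10 deliver 3→1: —
step 11 timeout(2): 2={back,v=1,log=r}
step 12 deliver 2→3: —

1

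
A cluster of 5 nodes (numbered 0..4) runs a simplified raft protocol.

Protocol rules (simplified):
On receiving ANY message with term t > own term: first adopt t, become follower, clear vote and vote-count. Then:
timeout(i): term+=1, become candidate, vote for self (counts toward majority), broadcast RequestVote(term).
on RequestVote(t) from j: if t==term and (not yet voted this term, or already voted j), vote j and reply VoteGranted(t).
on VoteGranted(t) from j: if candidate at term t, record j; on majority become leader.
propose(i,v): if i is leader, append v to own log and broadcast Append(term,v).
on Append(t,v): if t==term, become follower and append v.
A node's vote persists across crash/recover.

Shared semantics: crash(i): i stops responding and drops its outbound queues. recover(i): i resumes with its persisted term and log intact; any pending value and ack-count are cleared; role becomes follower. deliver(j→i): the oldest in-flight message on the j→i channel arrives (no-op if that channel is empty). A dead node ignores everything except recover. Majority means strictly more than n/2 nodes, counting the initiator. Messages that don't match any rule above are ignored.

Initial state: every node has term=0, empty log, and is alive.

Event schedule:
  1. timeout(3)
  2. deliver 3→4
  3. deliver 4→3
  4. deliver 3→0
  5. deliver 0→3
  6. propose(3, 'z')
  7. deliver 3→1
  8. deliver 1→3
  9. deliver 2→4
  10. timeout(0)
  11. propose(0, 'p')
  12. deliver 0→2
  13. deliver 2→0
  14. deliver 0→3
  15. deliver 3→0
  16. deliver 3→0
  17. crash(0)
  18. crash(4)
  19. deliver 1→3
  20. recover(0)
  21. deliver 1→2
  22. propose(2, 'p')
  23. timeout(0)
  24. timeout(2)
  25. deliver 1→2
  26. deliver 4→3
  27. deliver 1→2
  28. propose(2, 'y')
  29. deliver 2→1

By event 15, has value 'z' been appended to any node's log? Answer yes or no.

1. timeout(3):  <3:cand t1 ->
2. deliver 3→4:  <4:foll t1 ->
3. deliver 4→3:  nop
4. deliver 3→0:  <0:foll t1 ->
5. deliver 0→3:  <3:lead t1 ->
6. propose(3,'z'):  <3:lead t1 z>
7. deliver 3→1:  <1:foll t1 ->
8. deliver 1→3:  nop
9. deliver 2→4:  nop
10. timeout(0):  <0:cand t2 ->
11. propose(0,'p'):  nop
12. deliver 0→2:  <2:foll t2 ->
13. deliver 2→0:  nop
14. deliver 0→3:  <3:foll t2 z>
15. deliver 3→0:  nop

yes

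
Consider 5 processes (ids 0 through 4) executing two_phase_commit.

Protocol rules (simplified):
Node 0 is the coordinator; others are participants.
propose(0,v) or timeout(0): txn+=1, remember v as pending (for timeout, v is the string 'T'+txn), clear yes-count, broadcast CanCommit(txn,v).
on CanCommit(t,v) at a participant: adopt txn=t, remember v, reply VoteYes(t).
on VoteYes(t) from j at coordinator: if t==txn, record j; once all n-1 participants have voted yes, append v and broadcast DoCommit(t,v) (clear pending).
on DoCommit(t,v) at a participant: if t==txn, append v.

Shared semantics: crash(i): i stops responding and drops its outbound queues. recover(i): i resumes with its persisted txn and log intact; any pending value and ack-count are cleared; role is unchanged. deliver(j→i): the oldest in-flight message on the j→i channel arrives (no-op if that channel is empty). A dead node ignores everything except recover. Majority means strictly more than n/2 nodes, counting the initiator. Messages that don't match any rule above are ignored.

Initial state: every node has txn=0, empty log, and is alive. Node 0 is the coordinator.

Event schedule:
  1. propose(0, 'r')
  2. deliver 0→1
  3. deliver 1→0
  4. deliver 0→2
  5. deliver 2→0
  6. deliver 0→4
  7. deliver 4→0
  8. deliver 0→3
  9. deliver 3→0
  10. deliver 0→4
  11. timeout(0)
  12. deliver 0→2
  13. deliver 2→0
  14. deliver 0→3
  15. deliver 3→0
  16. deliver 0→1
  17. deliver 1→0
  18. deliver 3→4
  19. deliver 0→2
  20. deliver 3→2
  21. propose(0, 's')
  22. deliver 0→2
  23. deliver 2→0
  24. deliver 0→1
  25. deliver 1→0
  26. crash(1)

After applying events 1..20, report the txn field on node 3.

step 1 propose(0,'r'): 0={coor,t=1,log=-}
step 2 deliver 0→1: 1={part,t=1,log=-}
step 3 deliver 1→0: —
step 4 deliver 0→2: 2={part,t=1,log=-}
step 5 deliver 2→0: —
step 6 deliver 0→4: 4={part,t=1,log=-}
step 7 deliver 4→0: —
step 8 deliver 0→3: 3={part,t=1,log=-}
step 9 deliver 3→0: 0={coor,t=1,log=r}
step 10 deliver 0→4: 4={part,t=1,log=r}
step 11 timeout(0): 0={coor,t=2,log=r}
step 12 deliver 0→2: 2={part,t=1,log=r}
step 13 deliver 2→0: —
step 14 deliver 0→3: 3={part,t=1,log=r}
step 15 deliver 3→0: —
step 16 deliver 0→1: 1={part,t=1,log=r}
step 17 deliver 1→0: —
step 18 deliver 3→4: —
step 19 deliver 0→2: 2={part,t=2,log=r}
step 20 deliver 3→2: —

1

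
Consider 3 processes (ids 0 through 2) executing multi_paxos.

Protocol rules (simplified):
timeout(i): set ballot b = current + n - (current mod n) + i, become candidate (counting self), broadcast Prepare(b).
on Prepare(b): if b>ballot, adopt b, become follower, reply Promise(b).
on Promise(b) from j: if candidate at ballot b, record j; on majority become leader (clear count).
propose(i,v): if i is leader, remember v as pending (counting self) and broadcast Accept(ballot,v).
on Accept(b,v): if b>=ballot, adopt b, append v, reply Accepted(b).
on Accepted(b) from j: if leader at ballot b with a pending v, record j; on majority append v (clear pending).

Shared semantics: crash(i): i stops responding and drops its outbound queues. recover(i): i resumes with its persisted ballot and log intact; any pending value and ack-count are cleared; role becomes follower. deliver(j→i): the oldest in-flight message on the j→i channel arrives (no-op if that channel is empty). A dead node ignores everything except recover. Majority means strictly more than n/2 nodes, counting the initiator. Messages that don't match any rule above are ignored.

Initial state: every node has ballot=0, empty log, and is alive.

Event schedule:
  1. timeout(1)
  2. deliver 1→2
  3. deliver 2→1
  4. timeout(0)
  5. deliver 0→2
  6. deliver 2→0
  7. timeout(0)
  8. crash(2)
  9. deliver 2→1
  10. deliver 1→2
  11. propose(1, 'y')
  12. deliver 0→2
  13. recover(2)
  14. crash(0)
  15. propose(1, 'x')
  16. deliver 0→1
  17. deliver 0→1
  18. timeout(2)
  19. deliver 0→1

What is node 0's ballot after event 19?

6

step 1 timeout(1): 1={cand,b=4,log=-}
step 2 deliver 1→2: 2={foll,b=4,log=-}
step 3 deliver 2→1: 1={lead,b=4,log=-}
step 4 timeout(0): 0={cand,b=3,log=-}
step 5 deliver 0→2: —
step 6 deliver 2→0: —
step 7 timeout(0): 0={cand,b=6,log=-}
step 8 crash(2): 2={✗foll,b=4,log=-}
step 9 deliver 2→1: —
step 10 deliver 1→2: —
step 11 propose(1,'y'): —
step 12 deliver 0→2: —
step 13 recover(2): 2={foll,b=4,log=-}
step 14 crash(0): 0={✗cand,b=6,log=-}
step 15 propose(1,'x'): —
step 16 deliver 0→1: —
step 17 deliver 0→1: —
step 18 timeout(2): 2={cand,b=8,log=-}
step 19 deliver 0→1: —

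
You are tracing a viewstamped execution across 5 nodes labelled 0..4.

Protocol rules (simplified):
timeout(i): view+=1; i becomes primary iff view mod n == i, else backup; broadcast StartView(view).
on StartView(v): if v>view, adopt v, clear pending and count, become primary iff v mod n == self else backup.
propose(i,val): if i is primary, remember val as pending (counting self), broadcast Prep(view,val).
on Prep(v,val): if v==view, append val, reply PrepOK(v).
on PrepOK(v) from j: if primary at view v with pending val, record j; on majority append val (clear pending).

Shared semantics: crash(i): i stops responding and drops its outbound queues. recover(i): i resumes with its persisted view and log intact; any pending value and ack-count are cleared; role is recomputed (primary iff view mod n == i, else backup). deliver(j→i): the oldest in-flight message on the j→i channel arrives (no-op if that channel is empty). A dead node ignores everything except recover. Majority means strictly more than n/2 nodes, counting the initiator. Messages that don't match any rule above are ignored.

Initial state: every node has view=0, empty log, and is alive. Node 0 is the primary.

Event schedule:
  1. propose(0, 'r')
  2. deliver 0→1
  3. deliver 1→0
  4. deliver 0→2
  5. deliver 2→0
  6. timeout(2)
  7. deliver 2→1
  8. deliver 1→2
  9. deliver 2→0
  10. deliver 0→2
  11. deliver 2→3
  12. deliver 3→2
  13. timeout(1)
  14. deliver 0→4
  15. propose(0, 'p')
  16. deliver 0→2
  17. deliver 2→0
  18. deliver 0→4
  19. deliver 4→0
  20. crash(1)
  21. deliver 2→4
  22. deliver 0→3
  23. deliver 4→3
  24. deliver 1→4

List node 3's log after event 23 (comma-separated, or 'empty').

after 1 — propose(0,'r'): ·
after 2 — deliver 0→1: n1:back/v0/[r]
after 3 — deliver 1→0: ·
after 4 — deliver 0→2: n2:back/v0/[r]
after 5 — deliver 2→0: n0:prim/v0/[r]
after 6 — timeout(2): n2:back/v1/[r]
after 7 — deliver 2→1: n1:prim/v1/[r]
after 8 — deliver 1→2: ·
after 9 — deliver 2→0: n0:back/v1/[r]
after 10 — deliver 0→2: ·
after 11 — deliver 2→3: n3:back/v1/[-]
after 12 — deliver 3→2: ·
after 13 — timeout(1): n1:back/v2/[r]
after 14 — deliver 0→4: n4:back/v0/[r]
after 15 — propose(0,'p'): ·
after 16 — deliver 0→2: ·
after 17 — deliver 2→0: ·
after 18 — deliver 0→4: ·
after 19 — deliver 4→0: ·
after 20 — crash(1): n1:✗back/v2/[r]
after 21 — deliver 2→4: n4:back/v1/[r]
after 22 — deliver 0→3: ·
after 23 — deliver 4→3: ·

empty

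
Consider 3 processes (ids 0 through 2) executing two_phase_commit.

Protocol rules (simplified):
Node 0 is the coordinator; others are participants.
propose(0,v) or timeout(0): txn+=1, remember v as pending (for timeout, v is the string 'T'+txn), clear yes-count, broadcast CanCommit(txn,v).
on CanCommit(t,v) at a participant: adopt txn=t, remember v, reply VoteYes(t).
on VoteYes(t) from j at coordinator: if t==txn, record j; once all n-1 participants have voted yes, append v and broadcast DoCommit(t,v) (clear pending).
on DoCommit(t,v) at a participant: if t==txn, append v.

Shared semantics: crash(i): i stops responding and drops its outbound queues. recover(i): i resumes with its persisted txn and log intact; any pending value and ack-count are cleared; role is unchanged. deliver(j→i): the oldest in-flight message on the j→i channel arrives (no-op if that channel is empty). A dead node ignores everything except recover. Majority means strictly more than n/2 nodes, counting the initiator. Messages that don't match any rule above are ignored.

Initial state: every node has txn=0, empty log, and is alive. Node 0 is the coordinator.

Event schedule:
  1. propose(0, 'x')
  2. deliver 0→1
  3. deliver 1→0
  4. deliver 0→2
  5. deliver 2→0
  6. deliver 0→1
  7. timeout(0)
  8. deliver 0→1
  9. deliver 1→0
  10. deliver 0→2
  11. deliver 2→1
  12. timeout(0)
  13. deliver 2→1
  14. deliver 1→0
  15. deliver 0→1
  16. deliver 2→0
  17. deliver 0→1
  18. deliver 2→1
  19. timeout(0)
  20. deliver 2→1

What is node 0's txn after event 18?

3

after 1 — propose(0,'x'): n0:coor/t1/[-]
after 2 — deliver 0→1: n1:part/t1/[-]
after 3 — deliver 1→0: ·
after 4 — deliver 0→2: n2:part/t1/[-]
after 5 — deliver 2→0: n0:coor/t1/[x]
after 6 — deliver 0→1: n1:part/t1/[x]
after 7 — timeout(0): n0:coor/t2/[x]
after 8 — deliver 0→1: n1:part/t2/[x]
after 9 — deliver 1→0: ·
after 10 — deliver 0→2: n2:part/t1/[x]
after 11 — deliver 2→1: ·
after 12 — timeout(0): n0:coor/t3/[x]
after 13 — deliver 2→1: ·
after 14 — deliver 1→0: ·
after 15 — deliver 0→1: n1:part/t3/[x]
after 16 — deliver 2→0: ·
after 17 — deliver 0→1: ·
after 18 — deliver 2→1: ·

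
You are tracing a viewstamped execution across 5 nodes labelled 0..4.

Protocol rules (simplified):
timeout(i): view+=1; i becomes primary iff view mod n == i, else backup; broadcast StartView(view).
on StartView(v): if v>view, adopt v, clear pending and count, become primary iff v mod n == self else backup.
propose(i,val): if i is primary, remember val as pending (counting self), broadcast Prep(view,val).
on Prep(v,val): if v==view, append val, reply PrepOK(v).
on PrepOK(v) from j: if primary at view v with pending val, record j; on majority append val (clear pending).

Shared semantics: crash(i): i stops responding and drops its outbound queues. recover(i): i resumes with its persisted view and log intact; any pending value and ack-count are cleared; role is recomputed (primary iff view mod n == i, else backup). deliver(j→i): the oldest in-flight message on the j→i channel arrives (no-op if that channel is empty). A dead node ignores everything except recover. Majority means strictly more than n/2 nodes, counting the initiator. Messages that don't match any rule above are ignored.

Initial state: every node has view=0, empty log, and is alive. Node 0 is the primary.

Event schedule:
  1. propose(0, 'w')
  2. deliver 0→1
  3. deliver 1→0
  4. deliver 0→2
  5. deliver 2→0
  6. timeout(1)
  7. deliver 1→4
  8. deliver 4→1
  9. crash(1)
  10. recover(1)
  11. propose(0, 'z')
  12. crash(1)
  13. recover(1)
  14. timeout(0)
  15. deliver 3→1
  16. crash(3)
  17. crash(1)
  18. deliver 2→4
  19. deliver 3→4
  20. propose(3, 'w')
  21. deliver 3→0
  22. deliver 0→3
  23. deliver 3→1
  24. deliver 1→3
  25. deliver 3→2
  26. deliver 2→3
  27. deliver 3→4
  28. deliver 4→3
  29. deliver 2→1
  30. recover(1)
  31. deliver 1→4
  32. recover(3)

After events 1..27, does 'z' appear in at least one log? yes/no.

no

e1 propose(0,'w'): ·
e2 deliver 0→1: 1[back,v=0,w]
e3 deliver 1→0: ·
e4 deliver 0→2: 2[back,v=0,w]
e5 deliver 2→0: 0[prim,v=0,w]
e6 timeout(1): 1[prim,v=1,w]
e7 deliver 1→4: 4[back,v=1,-]
e8 deliver 4→1: ·
e9 crash(1): 1[✗prim,v=1,w]
e10 recover(1): 1[prim,v=1,w]
e11 propose(0,'z'): ·
e12 crash(1): 1[✗prim,v=1,w]
e13 recover(1): 1[prim,v=1,w]
e14 timeout(0): 0[back,v=1,w]
e15 deliver 3→1: ·
e16 crash(3): 3[✗back,v=0,-]
e17 crash(1): 1[✗prim,v=1,w]
e18 deliver 2→4: ·
e19 deliver 3→4: ·
e20 propose(3,'w'): ·
e21 deliver 3→0: ·
e22 deliver 0→3: ·
e23 deliver 3→1: ·
e24 deliver 1→3: ·
e25 deliver 3→2: ·
e26 deliver 2→3: ·
e27 deliver 3→4: ·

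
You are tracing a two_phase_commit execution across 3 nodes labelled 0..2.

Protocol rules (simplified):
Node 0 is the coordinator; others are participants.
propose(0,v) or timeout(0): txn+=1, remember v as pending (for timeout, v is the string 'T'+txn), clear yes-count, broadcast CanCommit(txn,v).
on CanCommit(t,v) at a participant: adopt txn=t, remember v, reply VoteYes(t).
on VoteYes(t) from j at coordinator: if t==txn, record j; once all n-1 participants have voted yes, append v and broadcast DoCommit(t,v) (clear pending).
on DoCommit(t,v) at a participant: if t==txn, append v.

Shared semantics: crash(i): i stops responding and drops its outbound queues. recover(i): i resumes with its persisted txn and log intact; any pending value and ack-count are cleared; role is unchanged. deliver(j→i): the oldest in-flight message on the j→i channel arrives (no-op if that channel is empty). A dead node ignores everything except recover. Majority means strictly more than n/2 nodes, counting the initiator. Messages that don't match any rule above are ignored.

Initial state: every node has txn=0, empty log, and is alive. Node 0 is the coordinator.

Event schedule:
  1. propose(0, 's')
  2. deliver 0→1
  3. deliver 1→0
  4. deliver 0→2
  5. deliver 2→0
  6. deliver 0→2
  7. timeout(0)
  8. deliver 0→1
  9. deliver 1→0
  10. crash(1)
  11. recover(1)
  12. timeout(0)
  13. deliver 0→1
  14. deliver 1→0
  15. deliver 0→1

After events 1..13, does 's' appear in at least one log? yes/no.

e1 propose(0,'s'): 0[coor,t=1,-]
e2 deliver 0→1: 1[part,t=1,-]
e3 deliver 1→0: ·
e4 deliver 0→2: 2[part,t=1,-]
e5 deliver 2→0: 0[coor,t=1,s]
e6 deliver 0→2: 2[part,t=1,s]
e7 timeout(0): 0[coor,t=2,s]
e8 deliver 0→1: 1[part,t=1,s]
e9 deliver 1→0: ·
e10 crash(1): 1[✗part,t=1,s]
e11 recover(1): 1[part,t=1,s]
e12 timeout(0): 0[coor,t=3,s]
e13 deliver 0→1: 1[part,t=2,s]

yes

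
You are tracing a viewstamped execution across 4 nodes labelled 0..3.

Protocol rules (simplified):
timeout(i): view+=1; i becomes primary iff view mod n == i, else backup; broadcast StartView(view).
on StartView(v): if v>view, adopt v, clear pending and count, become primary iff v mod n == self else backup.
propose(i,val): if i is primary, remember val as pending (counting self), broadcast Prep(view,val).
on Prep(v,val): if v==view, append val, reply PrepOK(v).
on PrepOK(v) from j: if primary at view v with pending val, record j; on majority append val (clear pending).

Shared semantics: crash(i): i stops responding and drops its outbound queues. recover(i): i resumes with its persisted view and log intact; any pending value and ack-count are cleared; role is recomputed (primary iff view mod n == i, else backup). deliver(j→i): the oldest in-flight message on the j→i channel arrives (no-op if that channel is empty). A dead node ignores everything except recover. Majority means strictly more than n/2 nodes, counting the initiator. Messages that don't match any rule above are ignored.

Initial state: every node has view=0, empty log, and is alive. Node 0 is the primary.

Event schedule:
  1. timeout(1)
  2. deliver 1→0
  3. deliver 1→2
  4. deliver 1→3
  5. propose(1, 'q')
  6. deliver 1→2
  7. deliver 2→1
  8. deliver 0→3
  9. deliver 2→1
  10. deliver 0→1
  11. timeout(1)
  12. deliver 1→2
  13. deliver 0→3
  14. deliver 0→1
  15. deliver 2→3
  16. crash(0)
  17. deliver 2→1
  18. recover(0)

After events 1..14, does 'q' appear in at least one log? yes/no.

yes

1. timeout(1):  <1:prim v1 ->
2. deliver 1→0:  <0:back v1 ->
3. deliver 1→2:  <2:back v1 ->
4. deliver 1→3:  <3:back v1 ->
5. propose(1,'q'):  nop
6. deliver 1→2:  <2:back v1 q>
7. deliver 2→1:  nop
8. deliver 0→3:  nop
9. deliver 2→1:  nop
10. deliver 0→1:  nop
11. timeout(1):  <1:back v2 ->
12. deliver 1→2:  <2:prim v2 q>
13. deliver 0→3:  nop
14. deliver 0→1:  nop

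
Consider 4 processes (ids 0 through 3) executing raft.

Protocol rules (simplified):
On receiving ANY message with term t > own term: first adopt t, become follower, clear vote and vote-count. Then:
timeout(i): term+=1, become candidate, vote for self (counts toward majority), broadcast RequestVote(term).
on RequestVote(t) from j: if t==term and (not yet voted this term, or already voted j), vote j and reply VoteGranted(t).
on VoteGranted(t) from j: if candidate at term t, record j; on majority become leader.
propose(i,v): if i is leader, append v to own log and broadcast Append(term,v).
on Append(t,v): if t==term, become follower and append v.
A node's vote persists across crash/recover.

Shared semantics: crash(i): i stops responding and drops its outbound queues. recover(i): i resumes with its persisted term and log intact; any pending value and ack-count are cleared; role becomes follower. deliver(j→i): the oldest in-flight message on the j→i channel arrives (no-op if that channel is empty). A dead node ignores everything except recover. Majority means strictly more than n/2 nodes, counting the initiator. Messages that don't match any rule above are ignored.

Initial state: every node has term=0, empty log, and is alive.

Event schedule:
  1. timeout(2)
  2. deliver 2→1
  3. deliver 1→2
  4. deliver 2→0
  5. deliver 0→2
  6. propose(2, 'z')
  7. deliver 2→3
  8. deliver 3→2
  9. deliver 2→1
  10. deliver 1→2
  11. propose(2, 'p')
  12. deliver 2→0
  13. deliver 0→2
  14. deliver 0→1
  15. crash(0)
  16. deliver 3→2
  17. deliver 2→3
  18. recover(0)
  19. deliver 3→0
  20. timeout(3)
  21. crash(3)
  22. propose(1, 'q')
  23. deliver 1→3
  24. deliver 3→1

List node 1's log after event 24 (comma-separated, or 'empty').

z

after 1 — timeout(2): n2:cand/t1/[-]
after 2 — deliver 2→1: n1:foll/t1/[-]
after 3 — deliver 1→2: ·
after 4 — deliver 2→0: n0:foll/t1/[-]
after 5 — deliver 0→2: n2:lead/t1/[-]
after 6 — propose(2,'z'): n2:lead/t1/[z]
after 7 — deliver 2→3: n3:foll/t1/[-]
after 8 — deliver 3→2: ·
after 9 — deliver 2→1: n1:foll/t1/[z]
after 10 — deliver 1→2: ·
after 11 — propose(2,'p'): n2:lead/t1/[z,p]
after 12 — deliver 2→0: n0:foll/t1/[z]
after 13 — deliver 0→2: ·
after 14 — deliver 0→1: ·
after 15 — crash(0): n0:✗foll/t1/[z]
after 16 — deliver 3→2: ·
after 17 — deliver 2→3: n3:foll/t1/[z]
after 18 — recover(0): n0:foll/t1/[z]
after 19 — deliver 3→0: ·
after 20 — timeout(3): n3:cand/t2/[z]
after 21 — crash(3): n3:✗cand/t2/[z]
after 22 — propose(1,'q'): ·
after 23 — deliver 1→3: ·
after 24 — deliver 3→1: ·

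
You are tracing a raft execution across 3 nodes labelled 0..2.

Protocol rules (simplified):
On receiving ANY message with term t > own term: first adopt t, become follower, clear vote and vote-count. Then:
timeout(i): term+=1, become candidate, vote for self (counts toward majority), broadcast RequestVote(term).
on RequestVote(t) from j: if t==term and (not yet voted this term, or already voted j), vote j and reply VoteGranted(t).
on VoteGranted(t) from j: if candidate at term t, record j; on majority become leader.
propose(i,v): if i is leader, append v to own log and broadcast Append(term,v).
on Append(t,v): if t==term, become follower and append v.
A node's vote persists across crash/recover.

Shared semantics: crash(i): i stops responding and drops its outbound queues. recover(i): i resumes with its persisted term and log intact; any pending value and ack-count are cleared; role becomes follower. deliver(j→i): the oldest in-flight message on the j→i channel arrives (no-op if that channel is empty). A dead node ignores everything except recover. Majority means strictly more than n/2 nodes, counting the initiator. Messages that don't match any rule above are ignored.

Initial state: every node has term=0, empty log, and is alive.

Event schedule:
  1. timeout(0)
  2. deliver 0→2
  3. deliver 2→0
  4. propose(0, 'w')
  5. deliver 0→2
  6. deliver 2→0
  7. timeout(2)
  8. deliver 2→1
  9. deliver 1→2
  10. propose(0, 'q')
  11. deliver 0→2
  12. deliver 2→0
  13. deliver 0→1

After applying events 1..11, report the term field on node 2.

2

after 1 — timeout(0): n0:cand/t1/[-]
after 2 — deliver 0→2: n2:foll/t1/[-]
after 3 — deliver 2→0: n0:lead/t1/[-]
after 4 — propose(0,'w'): n0:lead/t1/[w]
after 5 — deliver 0→2: n2:foll/t1/[w]
after 6 — deliver 2→0: ·
after 7 — timeout(2): n2:cand/t2/[w]
after 8 — deliver 2→1: n1:foll/t2/[-]
after 9 — deliver 1→2: n2:lead/t2/[w]
after 10 — propose(0,'q'): n0:lead/t1/[w,q]
after 11 — deliver 0→2: ·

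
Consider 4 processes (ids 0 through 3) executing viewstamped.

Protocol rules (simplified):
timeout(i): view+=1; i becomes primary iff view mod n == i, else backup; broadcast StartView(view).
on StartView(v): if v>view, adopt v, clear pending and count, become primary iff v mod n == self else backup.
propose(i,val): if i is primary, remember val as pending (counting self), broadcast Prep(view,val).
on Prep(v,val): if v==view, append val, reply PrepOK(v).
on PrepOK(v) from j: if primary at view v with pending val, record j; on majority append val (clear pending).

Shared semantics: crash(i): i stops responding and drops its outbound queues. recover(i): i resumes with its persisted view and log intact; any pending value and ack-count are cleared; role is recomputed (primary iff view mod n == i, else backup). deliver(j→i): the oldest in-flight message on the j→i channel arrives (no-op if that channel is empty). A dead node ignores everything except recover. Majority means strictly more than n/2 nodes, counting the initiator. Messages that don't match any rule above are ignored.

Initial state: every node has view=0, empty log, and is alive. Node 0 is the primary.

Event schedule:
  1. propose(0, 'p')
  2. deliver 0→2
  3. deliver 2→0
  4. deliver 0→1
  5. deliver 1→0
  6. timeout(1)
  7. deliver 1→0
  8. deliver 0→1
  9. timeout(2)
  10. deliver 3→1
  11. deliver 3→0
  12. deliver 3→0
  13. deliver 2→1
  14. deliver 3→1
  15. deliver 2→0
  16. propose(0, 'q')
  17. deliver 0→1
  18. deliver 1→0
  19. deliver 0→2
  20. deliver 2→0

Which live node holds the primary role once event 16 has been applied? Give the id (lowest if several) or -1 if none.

step 1 propose(0,'p'): —
step 2 deliver 0→2: 2={back,v=0,log=p}
step 3 deliver 2→0: —
step 4 deliver 0→1: 1={back,v=0,log=p}
step 5 deliver 1→0: 0={prim,v=0,log=p}
step 6 timeout(1): 1={prim,v=1,log=p}
step 7 deliver 1→0: 0={back,v=1,log=p}
step 8 deliver 0→1: —
step 9 timeout(2): 2={back,v=1,log=p}
step 10 deliver 3→1: —
step 11 deliver 3→0: —
step 12 deliver 3→0: —
step 13 deliver 2→1: —
step 14 deliver 3→1: —
step 15 deliver 2→0: —
step 16 propose(0,'q'): —

1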